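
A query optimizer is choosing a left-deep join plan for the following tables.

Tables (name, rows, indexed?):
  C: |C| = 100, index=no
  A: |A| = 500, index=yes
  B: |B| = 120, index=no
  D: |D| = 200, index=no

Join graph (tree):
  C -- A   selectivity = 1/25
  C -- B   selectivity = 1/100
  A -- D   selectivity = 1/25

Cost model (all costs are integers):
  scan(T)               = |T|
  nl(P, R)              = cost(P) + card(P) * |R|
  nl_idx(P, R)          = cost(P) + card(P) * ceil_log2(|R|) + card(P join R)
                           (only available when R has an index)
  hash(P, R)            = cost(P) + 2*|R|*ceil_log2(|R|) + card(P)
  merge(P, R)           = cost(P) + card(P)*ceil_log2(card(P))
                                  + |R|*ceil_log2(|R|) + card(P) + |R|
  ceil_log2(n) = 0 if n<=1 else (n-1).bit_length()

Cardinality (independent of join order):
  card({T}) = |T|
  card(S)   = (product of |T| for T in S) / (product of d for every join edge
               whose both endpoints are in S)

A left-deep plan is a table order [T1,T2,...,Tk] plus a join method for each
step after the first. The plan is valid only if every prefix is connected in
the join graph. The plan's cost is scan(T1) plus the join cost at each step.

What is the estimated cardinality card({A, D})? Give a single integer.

4000

Tables in S: A(500), D(200)
Edges inside S: A-D(d=25)
numerator = 500 * 200 = 100000
denominator = 25 = 25
card(S) = 100000 / 25 = 4000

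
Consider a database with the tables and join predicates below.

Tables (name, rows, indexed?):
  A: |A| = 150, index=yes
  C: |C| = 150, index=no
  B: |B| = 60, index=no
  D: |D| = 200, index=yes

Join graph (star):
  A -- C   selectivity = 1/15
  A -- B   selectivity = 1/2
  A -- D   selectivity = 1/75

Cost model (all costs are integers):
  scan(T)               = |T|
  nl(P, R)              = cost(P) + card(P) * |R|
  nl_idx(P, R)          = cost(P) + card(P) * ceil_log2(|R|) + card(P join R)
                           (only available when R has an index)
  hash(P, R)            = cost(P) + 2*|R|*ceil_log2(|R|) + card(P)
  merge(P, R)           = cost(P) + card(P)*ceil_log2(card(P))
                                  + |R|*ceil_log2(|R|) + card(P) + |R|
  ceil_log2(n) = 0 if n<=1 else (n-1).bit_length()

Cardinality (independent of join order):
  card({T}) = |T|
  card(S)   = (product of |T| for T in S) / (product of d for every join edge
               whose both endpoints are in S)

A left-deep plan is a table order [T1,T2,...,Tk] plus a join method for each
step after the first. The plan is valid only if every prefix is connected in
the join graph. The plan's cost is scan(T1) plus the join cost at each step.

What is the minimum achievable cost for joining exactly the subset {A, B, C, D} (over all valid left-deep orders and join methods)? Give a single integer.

9270

Selinger DP over subsets of {A,B,C,D}:
  {A}: scan cost=150, card=150
  {C}: scan cost=150, card=150
  {B}: scan cost=60, card=60
  {D}: scan cost=200, card=200
  {AC}: card=1500; try (C,hash)→2700, (A,hash)→2700, (C,merge)→2850, (A,merge)→2850, (A,nl_idx)→2850, (C,nl)→22650 …(+1); best=2700 via (C,hash)
  {AB}: card=4500; try (B,hash)→1020, (A,merge)→1830, (B,merge)→1920, (A,hash)→2520, (A,nl_idx)→5040, (A,nl)→9060 …(+1); best=1020 via (B,hash)
  {AD}: card=400; try (D,nl_idx)→1750, (A,nl_idx)→2200, (A,hash)→2800, (D,merge)→3300, (A,merge)→3350, (D,hash)→3500 …(+2); best=1750 via (D,nl_idx)
  {ABC}: card=45000; try (B,hash)→4920, (C,hash)→7920, (B,merge)→21120, (C,merge)→65370, (B,nl)→92700, (C,nl)→676020; best=4920 via (B,hash)
  {ACD}: card=4000; try (C,hash)→4550, (C,merge)→7100, (D,hash)→7400, (D,nl_idx)→18700, (D,merge)→22500, (C,nl)→61750 …(+1); best=4550 via (C,hash)
  {ABD}: card=12000; try (B,hash)→2870, (B,merge)→6170, (D,hash)→8720, (B,nl)→25750, (D,nl_idx)→49020, (D,merge)→65820 …(+1); best=2870 via (B,hash)
  {ABCD}: card=120000; try (B,hash)→9270, (C,hash)→17270, (D,hash)→53120, (B,merge)→56970, (C,merge)→184220, (B,nl)→244550 …(+4); best=9270 via (B,hash)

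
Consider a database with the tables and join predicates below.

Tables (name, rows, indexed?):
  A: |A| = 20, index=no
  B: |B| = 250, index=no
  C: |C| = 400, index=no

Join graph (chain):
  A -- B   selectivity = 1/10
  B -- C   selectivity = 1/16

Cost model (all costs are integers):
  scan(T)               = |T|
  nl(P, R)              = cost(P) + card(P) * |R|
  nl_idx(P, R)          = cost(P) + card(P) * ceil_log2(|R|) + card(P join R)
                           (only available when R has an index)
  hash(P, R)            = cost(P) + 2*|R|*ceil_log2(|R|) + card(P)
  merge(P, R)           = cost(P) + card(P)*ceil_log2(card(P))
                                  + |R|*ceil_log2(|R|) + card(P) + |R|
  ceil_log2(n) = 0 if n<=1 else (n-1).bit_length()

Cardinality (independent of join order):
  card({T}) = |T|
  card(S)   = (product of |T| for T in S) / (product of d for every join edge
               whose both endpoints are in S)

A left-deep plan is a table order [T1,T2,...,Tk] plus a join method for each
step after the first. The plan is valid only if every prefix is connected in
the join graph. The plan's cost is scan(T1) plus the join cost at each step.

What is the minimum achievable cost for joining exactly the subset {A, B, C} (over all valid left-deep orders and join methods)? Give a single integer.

Selinger DP over subsets of {A,B,C}:
  {A}: scan cost=20, card=20
  {B}: scan cost=250, card=250
  {C}: scan cost=400, card=400
  {AB}: card=500; try (A,hash)→700, (B,merge)→2390, (A,merge)→2620, (B,hash)→4040, (B,nl)→5020, (A,nl)→5250; best=700 via (A,hash)
  {BC}: card=6250; try (B,hash)→4800, (C,merge)→6500, (B,merge)→6650, (C,hash)→7700, (C,nl)→100250, (B,nl)→100400; best=4800 via (B,hash)
  {ABC}: card=12500; try (C,hash)→8400, (C,merge)→9700, (A,hash)→11250, (A,merge)→92420, (A,nl)→129800, (C,nl)→200700; best=8400 via (C,hash)

8400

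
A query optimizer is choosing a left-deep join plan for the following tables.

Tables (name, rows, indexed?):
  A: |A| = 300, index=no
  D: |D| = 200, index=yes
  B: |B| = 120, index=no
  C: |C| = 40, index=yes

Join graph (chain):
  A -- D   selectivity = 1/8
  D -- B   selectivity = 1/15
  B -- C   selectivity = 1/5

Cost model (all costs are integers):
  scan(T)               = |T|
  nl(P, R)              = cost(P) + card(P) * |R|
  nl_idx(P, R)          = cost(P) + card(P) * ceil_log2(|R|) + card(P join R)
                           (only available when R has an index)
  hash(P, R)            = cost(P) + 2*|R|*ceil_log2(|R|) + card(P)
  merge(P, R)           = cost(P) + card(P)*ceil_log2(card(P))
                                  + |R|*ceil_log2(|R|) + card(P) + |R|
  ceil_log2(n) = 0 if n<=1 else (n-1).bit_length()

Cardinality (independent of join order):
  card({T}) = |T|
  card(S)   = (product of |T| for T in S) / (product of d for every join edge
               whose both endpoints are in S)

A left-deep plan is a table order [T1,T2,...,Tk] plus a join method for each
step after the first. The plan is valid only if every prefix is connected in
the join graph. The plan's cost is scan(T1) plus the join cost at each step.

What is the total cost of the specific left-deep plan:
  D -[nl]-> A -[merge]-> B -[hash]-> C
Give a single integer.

step 1: scan D: cost=200, card=200
step 2: join A via nl
    card(P join A) = 200*300/(8) = 7500
    cost = 200 + 200*300 = 60200
step 3: join B via merge
    card(P join B) = 7500*120/(15) = 60000
    cost = 60200 + 7500*13 + 120*7 + 7500 + 120 = 166160
step 4: join C via hash
    card(P join C) = 60000*40/(5) = 480000
    cost = 166160 + 2*40*6 + 60000 = 226640

226640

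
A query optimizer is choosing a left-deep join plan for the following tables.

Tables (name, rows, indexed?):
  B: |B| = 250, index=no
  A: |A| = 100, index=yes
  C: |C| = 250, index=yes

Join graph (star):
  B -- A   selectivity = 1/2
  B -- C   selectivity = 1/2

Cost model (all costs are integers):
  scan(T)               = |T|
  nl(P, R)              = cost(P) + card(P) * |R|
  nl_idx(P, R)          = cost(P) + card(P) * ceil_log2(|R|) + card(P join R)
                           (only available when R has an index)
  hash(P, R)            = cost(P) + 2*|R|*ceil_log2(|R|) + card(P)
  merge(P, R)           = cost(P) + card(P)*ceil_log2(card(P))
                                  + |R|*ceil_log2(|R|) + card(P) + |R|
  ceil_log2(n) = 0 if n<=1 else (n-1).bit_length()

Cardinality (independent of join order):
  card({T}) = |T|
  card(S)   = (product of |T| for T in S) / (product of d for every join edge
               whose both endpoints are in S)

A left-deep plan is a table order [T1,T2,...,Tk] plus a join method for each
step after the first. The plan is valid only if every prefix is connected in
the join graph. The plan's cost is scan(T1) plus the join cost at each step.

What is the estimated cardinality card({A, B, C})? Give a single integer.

1562500

Tables in S: A(100), B(250), C(250)
Edges inside S: B-A(d=2), B-C(d=2)
numerator = 100 * 250 * 250 = 6250000
denominator = 2 * 2 = 4
card(S) = 6250000 / 4 = 1562500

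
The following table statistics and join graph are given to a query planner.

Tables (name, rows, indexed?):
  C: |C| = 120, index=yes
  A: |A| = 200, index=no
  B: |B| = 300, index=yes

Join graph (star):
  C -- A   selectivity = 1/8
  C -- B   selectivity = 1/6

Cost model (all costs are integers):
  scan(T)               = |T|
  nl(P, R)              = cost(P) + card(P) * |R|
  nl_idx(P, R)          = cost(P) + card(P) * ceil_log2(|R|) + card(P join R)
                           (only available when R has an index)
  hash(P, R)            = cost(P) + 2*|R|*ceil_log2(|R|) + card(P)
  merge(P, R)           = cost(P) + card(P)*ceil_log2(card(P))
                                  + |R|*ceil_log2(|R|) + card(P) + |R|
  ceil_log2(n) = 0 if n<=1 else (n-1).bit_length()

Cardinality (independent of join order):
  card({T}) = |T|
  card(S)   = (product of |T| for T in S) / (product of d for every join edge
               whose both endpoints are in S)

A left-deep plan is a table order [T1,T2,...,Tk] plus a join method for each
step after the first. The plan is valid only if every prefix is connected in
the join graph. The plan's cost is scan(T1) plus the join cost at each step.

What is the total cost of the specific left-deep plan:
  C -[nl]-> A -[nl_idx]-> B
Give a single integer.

step 1: scan C: cost=120, card=120
step 2: join A via nl
    card(P join A) = 120*200/(8) = 3000
    cost = 120 + 120*200 = 24120
step 3: join B via nl_idx
    card(P join B) = 3000*300/(6) = 150000
    cost = 24120 + 3000*9 + 150000 = 201120

201120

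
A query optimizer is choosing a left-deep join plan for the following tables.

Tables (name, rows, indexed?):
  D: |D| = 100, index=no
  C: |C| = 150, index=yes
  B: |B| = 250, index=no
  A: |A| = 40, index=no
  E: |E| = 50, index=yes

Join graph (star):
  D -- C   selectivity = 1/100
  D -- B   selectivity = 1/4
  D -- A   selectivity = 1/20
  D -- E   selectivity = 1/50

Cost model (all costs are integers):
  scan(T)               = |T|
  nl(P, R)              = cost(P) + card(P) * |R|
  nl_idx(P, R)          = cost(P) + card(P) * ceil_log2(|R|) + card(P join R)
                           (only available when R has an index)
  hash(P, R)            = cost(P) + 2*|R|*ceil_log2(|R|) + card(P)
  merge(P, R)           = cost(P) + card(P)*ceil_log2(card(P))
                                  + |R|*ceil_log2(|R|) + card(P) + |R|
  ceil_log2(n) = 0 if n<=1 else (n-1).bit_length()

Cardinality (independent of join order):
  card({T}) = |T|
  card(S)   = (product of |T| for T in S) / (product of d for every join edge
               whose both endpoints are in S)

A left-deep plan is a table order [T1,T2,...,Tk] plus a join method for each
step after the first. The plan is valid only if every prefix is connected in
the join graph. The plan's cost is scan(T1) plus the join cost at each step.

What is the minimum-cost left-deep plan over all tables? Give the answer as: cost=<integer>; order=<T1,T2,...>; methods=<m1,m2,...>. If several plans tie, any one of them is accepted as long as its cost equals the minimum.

Selinger DP (subsets sized 1..n):
  {D}: scan cost=100, card=100
  {C}: scan cost=150, card=150
  {B}: scan cost=250, card=250
  {A}: scan cost=40, card=40
  {E}: scan cost=50, card=50
  {CD}: card=150; try (C,nl_idx)→1050, (D,hash)→1700, (C,merge)→2250, (D,merge)→2300, (C,hash)→2600, (C,nl)→15100 …(+1); best=1050 via (C,nl_idx)
  {BD}: card=6250; try (D,hash)→1900, (B,merge)→3150, (D,merge)→3300, (B,hash)→4200, (B,nl)→25100, (D,nl)→25250; best=1900 via (D,hash)
  {AD}: card=200; try (A,hash)→680, (D,merge)→1120, (A,merge)→1180, (D,hash)→1480, (D,nl)→4040, (A,nl)→4100; best=680 via (A,hash)
  {DE}: card=100; try (E,hash)→800, (E,nl_idx)→800, (D,merge)→1200, (E,merge)→1250, (D,hash)→1500, (D,nl)→5050 …(+1); best=800 via (E,hash)
  {BCD}: card=9375; try (B,merge)→4650, (B,hash)→5200, (C,hash)→10550, (B,nl)→38550, (C,nl_idx)→61275, (C,merge)→90750 …(+1); best=4650 via (B,merge)
  {ACD}: card=300; try (A,hash)→1680, (C,nl_idx)→2580, (A,merge)→2680, (C,hash)→3280, (C,merge)→3830, (A,nl)→7050 …(+1); best=1680 via (A,hash)
  {CDE}: card=150; try (C,nl_idx)→1750, (E,hash)→1800, (E,nl_idx)→2100, (E,merge)→2750, (C,merge)→2950, (C,hash)→3300 …(+2); best=1750 via (C,nl_idx)
  {ABD}: card=12500; try (B,merge)→4730, (B,hash)→4880, (A,hash)→8630, (B,nl)→50680, (A,merge)→89680, (A,nl)→251900; best=4730 via (B,merge)
  {BDE}: card=6250; try (B,merge)→3850, (B,hash)→4900, (E,hash)→8750, (B,nl)→25800, (E,nl_idx)→45650, (E,merge)→89750 …(+1); best=3850 via (B,merge)
  {ADE}: card=200; try (A,hash)→1380, (E,hash)→1480, (A,merge)→1880, (E,nl_idx)→2080, (E,merge)→2830, (A,nl)→4800 …(+1); best=1380 via (A,hash)
  {ABCD}: card=18750; try (B,hash)→5980, (B,merge)→6930, (A,hash)→14505, (C,hash)→19630, (B,nl)→76680, (C,nl_idx)→123480 …(+4); best=5980 via (B,hash)
  {BCDE}: card=9375; try (B,merge)→5350, (B,hash)→5900, (C,hash)→12500, (E,hash)→14625, (B,nl)→39250, (C,nl_idx)→63225 …(+5); best=5350 via (B,merge)
  {ACDE}: card=300; try (A,hash)→2380, (E,hash)→2580, (C,nl_idx)→3280, (A,merge)→3380, (E,nl_idx)→3780, (C,hash)→3980 …(+5); best=2380 via (A,hash)
  {ABDE}: card=12500; try (B,merge)→5430, (B,hash)→5580, (A,hash)→10580, (E,hash)→17830, (B,nl)→51380, (A,merge)→91630 …(+4); best=5430 via (B,merge)
  {ABCDE}: card=18750; try (B,hash)→6680, (B,merge)→7630, (A,hash)→15205, (C,hash)→20330, (E,hash)→25330, (B,nl)→77380 …(+8); best=6680 via (B,hash)

cost=6680; order=D,E,C,A,B; methods=hash,nl_idx,hash,hash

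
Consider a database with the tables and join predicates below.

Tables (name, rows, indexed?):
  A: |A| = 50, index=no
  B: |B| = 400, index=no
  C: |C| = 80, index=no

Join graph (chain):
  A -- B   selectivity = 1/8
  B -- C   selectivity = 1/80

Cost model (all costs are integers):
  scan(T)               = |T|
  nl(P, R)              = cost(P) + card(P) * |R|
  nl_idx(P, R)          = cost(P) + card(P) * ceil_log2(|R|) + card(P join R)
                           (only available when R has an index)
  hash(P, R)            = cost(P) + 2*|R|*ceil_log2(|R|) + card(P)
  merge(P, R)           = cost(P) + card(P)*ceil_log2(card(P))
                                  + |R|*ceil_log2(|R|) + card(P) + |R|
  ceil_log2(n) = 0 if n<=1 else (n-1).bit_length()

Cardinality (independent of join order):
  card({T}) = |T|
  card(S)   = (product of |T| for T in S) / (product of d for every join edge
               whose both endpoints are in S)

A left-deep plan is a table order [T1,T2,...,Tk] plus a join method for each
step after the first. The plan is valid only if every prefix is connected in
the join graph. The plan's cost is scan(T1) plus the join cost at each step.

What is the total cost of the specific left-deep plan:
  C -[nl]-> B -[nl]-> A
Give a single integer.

step 1: scan C: cost=80, card=80
step 2: join B via nl
    card(P join B) = 80*400/(80) = 400
    cost = 80 + 80*400 = 32080
step 3: join A via nl
    card(P join A) = 400*50/(8) = 2500
    cost = 32080 + 400*50 = 52080

52080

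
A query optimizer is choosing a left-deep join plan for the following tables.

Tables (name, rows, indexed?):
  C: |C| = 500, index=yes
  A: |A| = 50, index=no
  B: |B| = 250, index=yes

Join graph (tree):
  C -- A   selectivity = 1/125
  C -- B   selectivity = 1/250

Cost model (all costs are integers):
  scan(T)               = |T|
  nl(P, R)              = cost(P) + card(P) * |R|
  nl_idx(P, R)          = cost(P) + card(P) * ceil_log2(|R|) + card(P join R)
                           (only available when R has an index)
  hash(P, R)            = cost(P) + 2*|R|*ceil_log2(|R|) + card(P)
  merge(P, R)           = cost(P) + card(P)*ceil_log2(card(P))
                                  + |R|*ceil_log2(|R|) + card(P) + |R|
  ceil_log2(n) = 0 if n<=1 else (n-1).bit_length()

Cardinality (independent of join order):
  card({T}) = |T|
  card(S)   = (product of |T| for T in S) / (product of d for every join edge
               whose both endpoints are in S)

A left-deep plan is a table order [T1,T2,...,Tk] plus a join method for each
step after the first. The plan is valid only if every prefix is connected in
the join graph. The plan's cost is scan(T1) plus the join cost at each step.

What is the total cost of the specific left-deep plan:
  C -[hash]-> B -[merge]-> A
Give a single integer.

10350

step 1: scan C: cost=500, card=500
step 2: join B via hash
    card(P join B) = 500*250/(250) = 500
    cost = 500 + 2*250*8 + 500 = 5000
step 3: join A via merge
    card(P join A) = 500*50/(125) = 200
    cost = 5000 + 500*9 + 50*6 + 500 + 50 = 10350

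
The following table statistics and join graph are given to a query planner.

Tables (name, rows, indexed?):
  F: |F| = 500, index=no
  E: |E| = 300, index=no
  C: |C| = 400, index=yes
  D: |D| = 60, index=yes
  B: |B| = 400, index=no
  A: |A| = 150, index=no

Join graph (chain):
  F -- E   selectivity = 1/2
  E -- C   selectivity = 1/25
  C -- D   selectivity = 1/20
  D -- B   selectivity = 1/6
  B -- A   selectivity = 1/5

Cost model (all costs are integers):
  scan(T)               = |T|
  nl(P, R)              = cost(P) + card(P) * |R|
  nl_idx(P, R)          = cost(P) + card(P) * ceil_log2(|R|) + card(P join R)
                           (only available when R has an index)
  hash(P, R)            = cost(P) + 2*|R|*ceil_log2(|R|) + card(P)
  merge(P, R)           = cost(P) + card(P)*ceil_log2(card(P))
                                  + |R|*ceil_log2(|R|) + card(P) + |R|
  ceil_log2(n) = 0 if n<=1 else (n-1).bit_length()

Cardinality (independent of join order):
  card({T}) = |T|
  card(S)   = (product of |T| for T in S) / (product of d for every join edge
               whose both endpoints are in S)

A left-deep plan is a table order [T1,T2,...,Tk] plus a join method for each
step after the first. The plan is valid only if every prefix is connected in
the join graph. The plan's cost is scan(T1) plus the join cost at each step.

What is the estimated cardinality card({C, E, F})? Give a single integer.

1200000

Tables in S: C(400), E(300), F(500)
Edges inside S: F-E(d=2), E-C(d=25)
numerator = 400 * 300 * 500 = 60000000
denominator = 2 * 25 = 50
card(S) = 60000000 / 50 = 1200000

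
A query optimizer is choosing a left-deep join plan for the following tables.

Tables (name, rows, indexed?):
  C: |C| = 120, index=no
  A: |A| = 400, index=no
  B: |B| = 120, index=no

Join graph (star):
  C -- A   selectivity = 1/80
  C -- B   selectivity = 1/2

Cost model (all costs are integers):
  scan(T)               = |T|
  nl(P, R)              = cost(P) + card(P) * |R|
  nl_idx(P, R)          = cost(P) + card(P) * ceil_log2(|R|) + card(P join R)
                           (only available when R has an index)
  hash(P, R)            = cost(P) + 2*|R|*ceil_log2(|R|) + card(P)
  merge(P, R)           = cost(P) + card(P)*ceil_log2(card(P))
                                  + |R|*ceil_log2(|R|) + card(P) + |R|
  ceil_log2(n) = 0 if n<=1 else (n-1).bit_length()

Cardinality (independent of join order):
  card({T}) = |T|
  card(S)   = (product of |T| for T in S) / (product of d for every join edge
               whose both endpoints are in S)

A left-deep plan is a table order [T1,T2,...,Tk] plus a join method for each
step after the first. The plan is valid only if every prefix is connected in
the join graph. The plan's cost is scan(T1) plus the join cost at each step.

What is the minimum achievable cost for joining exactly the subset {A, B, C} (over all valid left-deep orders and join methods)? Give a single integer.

4760

Selinger DP over subsets of {A,B,C}:
  {C}: scan cost=120, card=120
  {A}: scan cost=400, card=400
  {B}: scan cost=120, card=120
  {AC}: card=600; try (C,hash)→2480, (A,merge)→5080, (C,merge)→5360, (A,hash)→7440, (A,nl)→48120, (C,nl)→48400; best=2480 via (C,hash)
  {BC}: card=7200; try (C,hash)→1920, (B,hash)→1920, (C,merge)→2040, (B,merge)→2040, (C,nl)→14520, (B,nl)→14520; best=1920 via (C,hash)
  {ABC}: card=36000; try (B,hash)→4760, (B,merge)→10040, (A,hash)→16320, (B,nl)→74480, (A,merge)→106720, (A,nl)→2881920; best=4760 via (B,hash)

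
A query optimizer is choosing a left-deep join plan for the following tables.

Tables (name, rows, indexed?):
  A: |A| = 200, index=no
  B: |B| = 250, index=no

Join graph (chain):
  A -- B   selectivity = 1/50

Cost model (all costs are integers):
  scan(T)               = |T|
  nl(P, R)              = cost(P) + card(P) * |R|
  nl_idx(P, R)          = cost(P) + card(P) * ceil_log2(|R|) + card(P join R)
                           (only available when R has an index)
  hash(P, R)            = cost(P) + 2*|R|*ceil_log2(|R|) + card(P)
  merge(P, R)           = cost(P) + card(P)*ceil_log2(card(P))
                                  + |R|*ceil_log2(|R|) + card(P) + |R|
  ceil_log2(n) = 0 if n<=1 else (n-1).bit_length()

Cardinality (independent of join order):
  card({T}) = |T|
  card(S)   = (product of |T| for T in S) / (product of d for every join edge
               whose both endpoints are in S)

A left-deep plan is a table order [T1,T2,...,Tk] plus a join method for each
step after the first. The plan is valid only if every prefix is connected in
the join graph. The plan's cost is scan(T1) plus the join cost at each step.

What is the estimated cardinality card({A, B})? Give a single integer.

1000

Tables in S: A(200), B(250)
Edges inside S: A-B(d=50)
numerator = 200 * 250 = 50000
denominator = 50 = 50
card(S) = 50000 / 50 = 1000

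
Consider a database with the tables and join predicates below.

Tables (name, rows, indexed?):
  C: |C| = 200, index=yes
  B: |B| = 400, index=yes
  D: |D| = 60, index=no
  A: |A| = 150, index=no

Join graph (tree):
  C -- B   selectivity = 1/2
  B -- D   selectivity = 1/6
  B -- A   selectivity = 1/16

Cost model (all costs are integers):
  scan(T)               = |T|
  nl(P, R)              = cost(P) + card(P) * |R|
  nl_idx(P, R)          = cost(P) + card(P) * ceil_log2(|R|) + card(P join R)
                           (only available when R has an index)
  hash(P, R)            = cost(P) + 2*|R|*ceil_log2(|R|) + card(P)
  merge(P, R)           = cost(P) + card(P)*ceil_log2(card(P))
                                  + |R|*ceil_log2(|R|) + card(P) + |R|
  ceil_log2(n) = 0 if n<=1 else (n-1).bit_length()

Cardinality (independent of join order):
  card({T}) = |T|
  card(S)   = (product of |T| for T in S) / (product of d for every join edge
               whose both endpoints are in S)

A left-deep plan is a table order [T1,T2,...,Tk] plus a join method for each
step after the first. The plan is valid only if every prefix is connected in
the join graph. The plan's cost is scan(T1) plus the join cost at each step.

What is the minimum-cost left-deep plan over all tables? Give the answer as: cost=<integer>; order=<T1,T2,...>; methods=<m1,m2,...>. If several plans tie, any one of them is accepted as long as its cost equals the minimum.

Selinger DP (subsets sized 1..n):
  {C}: scan cost=200, card=200
  {B}: scan cost=400, card=400
  {D}: scan cost=60, card=60
  {A}: scan cost=150, card=150
  {BC}: card=40000; try (C,hash)→4000, (B,merge)→6000, (C,merge)→6200, (B,hash)→7600, (B,nl_idx)→42000, (C,nl_idx)→43600 …(+2); best=4000 via (C,hash)
  {BD}: card=4000; try (D,hash)→1520, (B,merge)→4480, (B,nl_idx)→4600, (D,merge)→4820, (B,hash)→7320, (B,nl)→24060 …(+1); best=1520 via (D,hash)
  {AB}: card=3750; try (A,hash)→3200, (B,nl_idx)→5250, (B,merge)→5500, (A,merge)→5750, (B,hash)→7500, (B,nl)→60150 …(+1); best=3200 via (A,hash)
  {BCD}: card=400000; try (C,hash)→8720, (D,hash)→44720, (C,merge)→55320, (C,nl_idx)→433520, (D,merge)→684420, (C,nl)→801520 …(+1); best=8720 via (C,hash)
  {ABC}: card=375000; try (C,hash)→10150, (A,hash)→46400, (C,merge)→53750, (C,nl_idx)→408200, (A,merge)→685350, (C,nl)→753200 …(+1); best=10150 via (C,hash)
  {ABD}: card=37500; try (D,hash)→7670, (A,hash)→7920, (D,merge)→52370, (A,merge)→54870, (D,nl)→228200, (A,nl)→601520; best=7670 via (D,hash)
  {ABCD}: card=3750000; try (C,hash)→48370, (D,hash)→385870, (A,hash)→411120, (C,merge)→646970, (C,nl_idx)→4057670, (C,nl)→7507670 …(+4); best=48370 via (C,hash)

cost=48370; order=B,A,D,C; methods=hash,hash,hash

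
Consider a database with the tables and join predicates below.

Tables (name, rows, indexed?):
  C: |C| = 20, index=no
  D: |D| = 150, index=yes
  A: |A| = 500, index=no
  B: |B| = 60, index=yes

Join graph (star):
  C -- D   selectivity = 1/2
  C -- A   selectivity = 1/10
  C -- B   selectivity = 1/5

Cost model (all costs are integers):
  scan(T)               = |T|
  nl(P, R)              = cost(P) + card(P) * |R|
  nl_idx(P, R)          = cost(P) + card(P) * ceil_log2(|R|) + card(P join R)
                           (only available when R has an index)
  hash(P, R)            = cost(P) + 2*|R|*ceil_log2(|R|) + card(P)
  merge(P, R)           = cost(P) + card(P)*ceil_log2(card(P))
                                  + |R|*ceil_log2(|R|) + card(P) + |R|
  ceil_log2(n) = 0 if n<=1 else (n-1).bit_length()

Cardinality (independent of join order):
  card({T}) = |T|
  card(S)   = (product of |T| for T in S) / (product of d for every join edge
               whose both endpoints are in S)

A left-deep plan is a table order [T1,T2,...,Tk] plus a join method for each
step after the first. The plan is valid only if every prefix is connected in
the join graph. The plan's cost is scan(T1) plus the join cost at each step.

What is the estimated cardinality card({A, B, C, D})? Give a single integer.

Tables in S: A(500), B(60), C(20), D(150)
Edges inside S: C-D(d=2), C-A(d=10), C-B(d=5)
numerator = 500 * 60 * 20 * 150 = 90000000
denominator = 2 * 10 * 5 = 100
card(S) = 90000000 / 100 = 900000

900000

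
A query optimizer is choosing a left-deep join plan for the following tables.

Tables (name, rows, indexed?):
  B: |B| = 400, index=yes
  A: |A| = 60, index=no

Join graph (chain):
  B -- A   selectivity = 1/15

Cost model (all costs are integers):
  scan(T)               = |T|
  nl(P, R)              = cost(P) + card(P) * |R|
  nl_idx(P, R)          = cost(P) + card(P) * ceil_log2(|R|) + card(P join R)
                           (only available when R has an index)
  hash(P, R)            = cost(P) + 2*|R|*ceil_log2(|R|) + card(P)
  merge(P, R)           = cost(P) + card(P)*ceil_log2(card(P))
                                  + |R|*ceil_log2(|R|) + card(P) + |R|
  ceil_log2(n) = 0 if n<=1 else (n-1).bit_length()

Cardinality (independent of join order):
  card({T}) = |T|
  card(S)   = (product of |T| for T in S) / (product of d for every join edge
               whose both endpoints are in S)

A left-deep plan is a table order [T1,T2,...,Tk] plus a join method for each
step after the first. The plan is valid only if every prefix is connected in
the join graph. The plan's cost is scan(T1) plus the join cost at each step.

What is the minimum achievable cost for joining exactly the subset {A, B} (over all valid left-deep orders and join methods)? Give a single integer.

1520

Selinger DP over subsets of {A,B}:
  {B}: scan cost=400, card=400
  {A}: scan cost=60, card=60
  {AB}: card=1600; try (A,hash)→1520, (B,nl_idx)→2200, (B,merge)→4480, (A,merge)→4820, (B,hash)→7320, (B,nl)→24060 …(+1); best=1520 via (A,hash)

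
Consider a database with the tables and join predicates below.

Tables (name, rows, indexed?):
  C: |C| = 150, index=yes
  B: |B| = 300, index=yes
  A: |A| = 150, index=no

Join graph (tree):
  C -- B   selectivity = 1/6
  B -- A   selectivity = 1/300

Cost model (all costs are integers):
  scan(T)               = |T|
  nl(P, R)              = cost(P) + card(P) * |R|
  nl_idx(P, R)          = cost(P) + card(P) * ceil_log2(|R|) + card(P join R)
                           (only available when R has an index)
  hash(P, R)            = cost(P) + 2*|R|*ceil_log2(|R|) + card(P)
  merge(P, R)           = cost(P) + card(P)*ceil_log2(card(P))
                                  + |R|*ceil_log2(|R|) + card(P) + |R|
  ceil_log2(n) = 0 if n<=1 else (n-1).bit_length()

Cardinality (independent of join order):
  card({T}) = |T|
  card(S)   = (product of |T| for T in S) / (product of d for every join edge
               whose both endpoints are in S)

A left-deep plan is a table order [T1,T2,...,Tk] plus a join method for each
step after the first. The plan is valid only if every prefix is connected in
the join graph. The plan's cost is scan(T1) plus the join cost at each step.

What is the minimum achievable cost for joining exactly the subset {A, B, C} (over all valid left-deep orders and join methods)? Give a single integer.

4200

Selinger DP over subsets of {A,B,C}:
  {C}: scan cost=150, card=150
  {B}: scan cost=300, card=300
  {A}: scan cost=150, card=150
  {BC}: card=7500; try (C,hash)→3000, (B,merge)→4500, (C,merge)→4650, (B,hash)→5700, (B,nl_idx)→9000, (C,nl_idx)→10200 …(+2); best=3000 via (C,hash)
  {AB}: card=150; try (B,nl_idx)→1650, (A,hash)→3000, (B,merge)→4500, (A,merge)→4650, (B,hash)→5700, (B,nl)→45150 …(+1); best=1650 via (B,nl_idx)
  {ABC}: card=3750; try (C,hash)→4200, (C,merge)→4350, (C,nl_idx)→6600, (A,hash)→12900, (C,nl)→24150, (A,merge)→109350 …(+1); best=4200 via (C,hash)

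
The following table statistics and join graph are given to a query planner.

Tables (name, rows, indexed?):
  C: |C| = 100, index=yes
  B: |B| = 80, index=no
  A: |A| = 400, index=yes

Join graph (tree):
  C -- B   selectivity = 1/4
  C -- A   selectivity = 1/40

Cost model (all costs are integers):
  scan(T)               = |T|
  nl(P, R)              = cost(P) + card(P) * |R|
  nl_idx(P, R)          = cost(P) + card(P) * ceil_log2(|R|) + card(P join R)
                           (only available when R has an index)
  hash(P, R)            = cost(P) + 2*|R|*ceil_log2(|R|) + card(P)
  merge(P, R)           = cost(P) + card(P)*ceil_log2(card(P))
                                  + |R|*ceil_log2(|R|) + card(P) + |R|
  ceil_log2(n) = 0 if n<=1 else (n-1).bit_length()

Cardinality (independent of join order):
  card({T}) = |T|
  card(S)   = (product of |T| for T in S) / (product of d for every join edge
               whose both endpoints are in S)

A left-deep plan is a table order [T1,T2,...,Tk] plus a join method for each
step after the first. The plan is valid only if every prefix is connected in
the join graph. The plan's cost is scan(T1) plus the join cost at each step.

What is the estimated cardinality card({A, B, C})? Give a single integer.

Tables in S: A(400), B(80), C(100)
Edges inside S: C-B(d=4), C-A(d=40)
numerator = 400 * 80 * 100 = 3200000
denominator = 4 * 40 = 160
card(S) = 3200000 / 160 = 20000

20000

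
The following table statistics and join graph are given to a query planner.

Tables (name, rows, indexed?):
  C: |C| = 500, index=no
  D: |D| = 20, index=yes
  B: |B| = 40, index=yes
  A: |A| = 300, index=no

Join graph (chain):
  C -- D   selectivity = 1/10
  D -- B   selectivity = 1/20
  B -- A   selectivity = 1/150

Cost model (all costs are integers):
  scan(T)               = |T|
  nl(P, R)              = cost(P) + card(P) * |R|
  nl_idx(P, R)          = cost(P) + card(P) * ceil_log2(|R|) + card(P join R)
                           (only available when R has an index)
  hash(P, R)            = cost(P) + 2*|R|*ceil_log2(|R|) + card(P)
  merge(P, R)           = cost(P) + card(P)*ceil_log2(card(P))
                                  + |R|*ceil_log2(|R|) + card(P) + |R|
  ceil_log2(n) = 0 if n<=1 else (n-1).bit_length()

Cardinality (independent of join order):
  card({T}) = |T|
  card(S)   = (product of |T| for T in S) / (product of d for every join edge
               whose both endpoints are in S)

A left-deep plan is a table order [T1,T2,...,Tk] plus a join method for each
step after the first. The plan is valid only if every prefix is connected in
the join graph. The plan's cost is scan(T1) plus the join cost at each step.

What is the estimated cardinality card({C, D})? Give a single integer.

1000

Tables in S: C(500), D(20)
Edges inside S: C-D(d=10)
numerator = 500 * 20 = 10000
denominator = 10 = 10
card(S) = 10000 / 10 = 1000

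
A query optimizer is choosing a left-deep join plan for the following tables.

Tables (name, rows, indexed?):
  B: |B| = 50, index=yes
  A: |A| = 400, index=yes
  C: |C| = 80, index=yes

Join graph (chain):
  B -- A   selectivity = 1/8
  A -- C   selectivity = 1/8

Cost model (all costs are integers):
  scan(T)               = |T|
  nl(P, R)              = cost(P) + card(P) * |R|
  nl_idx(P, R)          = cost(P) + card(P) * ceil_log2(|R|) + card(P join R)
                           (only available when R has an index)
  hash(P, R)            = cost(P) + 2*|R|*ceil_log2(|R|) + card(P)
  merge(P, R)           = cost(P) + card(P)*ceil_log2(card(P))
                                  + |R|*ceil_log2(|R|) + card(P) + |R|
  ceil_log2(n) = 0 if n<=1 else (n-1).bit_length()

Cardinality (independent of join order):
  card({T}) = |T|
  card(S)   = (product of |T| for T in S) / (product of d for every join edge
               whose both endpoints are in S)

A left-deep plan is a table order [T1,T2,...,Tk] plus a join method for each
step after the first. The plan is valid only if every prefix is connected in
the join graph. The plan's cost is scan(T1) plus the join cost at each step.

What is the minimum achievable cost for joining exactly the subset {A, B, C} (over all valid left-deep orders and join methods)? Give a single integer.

Selinger DP over subsets of {A,B,C}:
  {B}: scan cost=50, card=50
  {A}: scan cost=400, card=400
  {C}: scan cost=80, card=80
  {AB}: card=2500; try (B,hash)→1400, (A,nl_idx)→3000, (A,merge)→4400, (B,merge)→4750, (B,nl_idx)→5300, (A,hash)→7300 …(+2); best=1400 via (B,hash)
  {AC}: card=4000; try (C,hash)→1920, (A,merge)→4720, (A,nl_idx)→4800, (C,merge)→5040, (C,nl_idx)→7200, (A,hash)→7360 …(+2); best=1920 via (C,hash)
  {ABC}: card=25000; try (C,hash)→5020, (B,hash)→6520, (C,merge)→34540, (C,nl_idx)→43900, (B,nl_idx)→50920, (B,merge)→54270 …(+2); best=5020 via (C,hash)

5020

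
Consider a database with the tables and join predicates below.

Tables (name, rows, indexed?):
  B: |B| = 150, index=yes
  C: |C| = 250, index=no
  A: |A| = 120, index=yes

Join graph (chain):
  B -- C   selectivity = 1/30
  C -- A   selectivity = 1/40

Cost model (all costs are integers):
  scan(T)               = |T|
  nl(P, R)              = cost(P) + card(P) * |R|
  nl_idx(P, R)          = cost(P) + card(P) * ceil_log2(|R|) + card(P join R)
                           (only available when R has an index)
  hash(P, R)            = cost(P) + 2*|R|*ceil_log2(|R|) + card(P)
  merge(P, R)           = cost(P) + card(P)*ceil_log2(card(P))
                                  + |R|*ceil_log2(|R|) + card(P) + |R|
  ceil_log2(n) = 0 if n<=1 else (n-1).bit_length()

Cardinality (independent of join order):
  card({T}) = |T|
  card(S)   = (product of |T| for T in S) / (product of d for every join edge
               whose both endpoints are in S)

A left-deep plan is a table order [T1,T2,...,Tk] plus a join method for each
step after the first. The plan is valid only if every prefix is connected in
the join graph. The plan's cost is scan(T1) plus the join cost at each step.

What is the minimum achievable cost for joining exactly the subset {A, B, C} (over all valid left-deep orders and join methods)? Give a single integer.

Selinger DP over subsets of {A,B,C}:
  {B}: scan cost=150, card=150
  {C}: scan cost=250, card=250
  {A}: scan cost=120, card=120
  {BC}: card=1250; try (B,hash)→2900, (B,nl_idx)→3500, (C,merge)→3750, (B,merge)→3850, (C,hash)→4300, (C,nl)→37650 …(+1); best=2900 via (B,hash)
  {AC}: card=750; try (A,hash)→2180, (A,nl_idx)→2750, (C,merge)→3330, (A,merge)→3460, (C,hash)→4240, (C,nl)→30120 …(+1); best=2180 via (A,hash)
  {ABC}: card=3750; try (B,hash)→5330, (A,hash)→5830, (B,merge)→11780, (B,nl_idx)→11930, (A,nl_idx)→15400, (A,merge)→18860 …(+2); best=5330 via (B,hash)

5330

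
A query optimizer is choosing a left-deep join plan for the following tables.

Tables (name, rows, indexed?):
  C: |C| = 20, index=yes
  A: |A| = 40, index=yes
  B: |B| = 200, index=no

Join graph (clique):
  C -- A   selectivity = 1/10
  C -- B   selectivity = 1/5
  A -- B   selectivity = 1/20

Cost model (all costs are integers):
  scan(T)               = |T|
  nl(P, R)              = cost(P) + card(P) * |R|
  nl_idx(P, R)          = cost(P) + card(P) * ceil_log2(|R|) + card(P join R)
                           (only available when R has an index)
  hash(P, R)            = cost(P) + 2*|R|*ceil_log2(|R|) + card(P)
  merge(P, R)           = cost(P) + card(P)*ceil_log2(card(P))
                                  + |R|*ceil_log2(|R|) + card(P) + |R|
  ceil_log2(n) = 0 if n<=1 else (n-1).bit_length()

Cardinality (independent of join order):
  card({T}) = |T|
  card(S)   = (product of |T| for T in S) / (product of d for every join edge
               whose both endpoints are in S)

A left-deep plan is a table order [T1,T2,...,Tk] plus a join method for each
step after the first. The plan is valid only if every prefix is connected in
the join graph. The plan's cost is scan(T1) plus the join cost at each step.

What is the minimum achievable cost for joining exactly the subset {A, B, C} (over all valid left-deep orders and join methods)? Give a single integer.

1480

Selinger DP over subsets of {A,B,C}:
  {C}: scan cost=20, card=20
  {A}: scan cost=40, card=40
  {B}: scan cost=200, card=200
  {AC}: card=80; try (A,nl_idx)→220, (C,hash)→280, (C,nl_idx)→320, (A,merge)→420, (C,merge)→440, (A,hash)→520 …(+2); best=220 via (A,nl_idx)
  {BC}: card=800; try (C,hash)→600, (B,merge)→1940, (C,nl_idx)→2000, (C,merge)→2120, (B,hash)→3240, (B,nl)→4020 …(+1); best=600 via (C,hash)
  {AB}: card=400; try (A,hash)→880, (A,nl_idx)→1800, (B,merge)→2120, (A,merge)→2280, (B,hash)→3280, (B,nl)→8040 …(+1); best=880 via (A,hash)
  {ABC}: card=160; try (C,hash)→1480, (A,hash)→1880, (B,merge)→2660, (C,nl_idx)→3040, (B,hash)→3500, (C,merge)→5000 …(+5); best=1480 via (C,hash)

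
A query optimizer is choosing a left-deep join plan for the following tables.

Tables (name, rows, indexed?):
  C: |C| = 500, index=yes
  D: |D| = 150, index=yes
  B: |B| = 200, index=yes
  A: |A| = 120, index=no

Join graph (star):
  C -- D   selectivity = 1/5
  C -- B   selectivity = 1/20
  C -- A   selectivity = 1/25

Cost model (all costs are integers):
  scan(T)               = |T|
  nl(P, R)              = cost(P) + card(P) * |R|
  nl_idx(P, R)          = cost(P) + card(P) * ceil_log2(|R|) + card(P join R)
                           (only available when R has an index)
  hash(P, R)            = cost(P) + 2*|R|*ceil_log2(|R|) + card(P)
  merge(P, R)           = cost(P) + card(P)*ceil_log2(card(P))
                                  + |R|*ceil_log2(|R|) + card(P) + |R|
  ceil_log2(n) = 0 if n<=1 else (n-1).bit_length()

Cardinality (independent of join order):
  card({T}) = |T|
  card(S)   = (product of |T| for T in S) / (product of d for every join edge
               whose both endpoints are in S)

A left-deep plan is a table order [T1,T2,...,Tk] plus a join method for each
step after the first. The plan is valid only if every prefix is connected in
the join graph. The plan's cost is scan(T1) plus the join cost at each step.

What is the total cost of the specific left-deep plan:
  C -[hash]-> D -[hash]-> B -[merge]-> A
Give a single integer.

step 1: scan C: cost=500, card=500
step 2: join D via hash
    card(P join D) = 500*150/(5) = 15000
    cost = 500 + 2*150*8 + 500 = 3400
step 3: join B via hash
    card(P join B) = 15000*200/(20) = 150000
    cost = 3400 + 2*200*8 + 15000 = 21600
step 4: join A via merge
    card(P join A) = 150000*120/(25) = 720000
    cost = 21600 + 150000*18 + 120*7 + 150000 + 120 = 2872560

2872560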